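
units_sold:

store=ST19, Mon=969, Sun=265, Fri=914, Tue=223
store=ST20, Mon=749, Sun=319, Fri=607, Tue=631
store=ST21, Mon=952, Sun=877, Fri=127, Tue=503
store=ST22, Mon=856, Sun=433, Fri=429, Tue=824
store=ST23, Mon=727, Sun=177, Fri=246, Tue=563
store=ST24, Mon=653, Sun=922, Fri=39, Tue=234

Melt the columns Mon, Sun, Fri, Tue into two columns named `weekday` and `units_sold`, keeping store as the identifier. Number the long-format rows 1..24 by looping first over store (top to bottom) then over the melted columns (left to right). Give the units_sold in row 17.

24 rows total (6 × 4). Row 17: index ⌊(17-1)/4⌋ = 4 into store → ST23; (17-1) mod 4 = 0 into the melted columns → Mon.
So row 17 is (ST23, Mon, 727); units_sold = 727.

727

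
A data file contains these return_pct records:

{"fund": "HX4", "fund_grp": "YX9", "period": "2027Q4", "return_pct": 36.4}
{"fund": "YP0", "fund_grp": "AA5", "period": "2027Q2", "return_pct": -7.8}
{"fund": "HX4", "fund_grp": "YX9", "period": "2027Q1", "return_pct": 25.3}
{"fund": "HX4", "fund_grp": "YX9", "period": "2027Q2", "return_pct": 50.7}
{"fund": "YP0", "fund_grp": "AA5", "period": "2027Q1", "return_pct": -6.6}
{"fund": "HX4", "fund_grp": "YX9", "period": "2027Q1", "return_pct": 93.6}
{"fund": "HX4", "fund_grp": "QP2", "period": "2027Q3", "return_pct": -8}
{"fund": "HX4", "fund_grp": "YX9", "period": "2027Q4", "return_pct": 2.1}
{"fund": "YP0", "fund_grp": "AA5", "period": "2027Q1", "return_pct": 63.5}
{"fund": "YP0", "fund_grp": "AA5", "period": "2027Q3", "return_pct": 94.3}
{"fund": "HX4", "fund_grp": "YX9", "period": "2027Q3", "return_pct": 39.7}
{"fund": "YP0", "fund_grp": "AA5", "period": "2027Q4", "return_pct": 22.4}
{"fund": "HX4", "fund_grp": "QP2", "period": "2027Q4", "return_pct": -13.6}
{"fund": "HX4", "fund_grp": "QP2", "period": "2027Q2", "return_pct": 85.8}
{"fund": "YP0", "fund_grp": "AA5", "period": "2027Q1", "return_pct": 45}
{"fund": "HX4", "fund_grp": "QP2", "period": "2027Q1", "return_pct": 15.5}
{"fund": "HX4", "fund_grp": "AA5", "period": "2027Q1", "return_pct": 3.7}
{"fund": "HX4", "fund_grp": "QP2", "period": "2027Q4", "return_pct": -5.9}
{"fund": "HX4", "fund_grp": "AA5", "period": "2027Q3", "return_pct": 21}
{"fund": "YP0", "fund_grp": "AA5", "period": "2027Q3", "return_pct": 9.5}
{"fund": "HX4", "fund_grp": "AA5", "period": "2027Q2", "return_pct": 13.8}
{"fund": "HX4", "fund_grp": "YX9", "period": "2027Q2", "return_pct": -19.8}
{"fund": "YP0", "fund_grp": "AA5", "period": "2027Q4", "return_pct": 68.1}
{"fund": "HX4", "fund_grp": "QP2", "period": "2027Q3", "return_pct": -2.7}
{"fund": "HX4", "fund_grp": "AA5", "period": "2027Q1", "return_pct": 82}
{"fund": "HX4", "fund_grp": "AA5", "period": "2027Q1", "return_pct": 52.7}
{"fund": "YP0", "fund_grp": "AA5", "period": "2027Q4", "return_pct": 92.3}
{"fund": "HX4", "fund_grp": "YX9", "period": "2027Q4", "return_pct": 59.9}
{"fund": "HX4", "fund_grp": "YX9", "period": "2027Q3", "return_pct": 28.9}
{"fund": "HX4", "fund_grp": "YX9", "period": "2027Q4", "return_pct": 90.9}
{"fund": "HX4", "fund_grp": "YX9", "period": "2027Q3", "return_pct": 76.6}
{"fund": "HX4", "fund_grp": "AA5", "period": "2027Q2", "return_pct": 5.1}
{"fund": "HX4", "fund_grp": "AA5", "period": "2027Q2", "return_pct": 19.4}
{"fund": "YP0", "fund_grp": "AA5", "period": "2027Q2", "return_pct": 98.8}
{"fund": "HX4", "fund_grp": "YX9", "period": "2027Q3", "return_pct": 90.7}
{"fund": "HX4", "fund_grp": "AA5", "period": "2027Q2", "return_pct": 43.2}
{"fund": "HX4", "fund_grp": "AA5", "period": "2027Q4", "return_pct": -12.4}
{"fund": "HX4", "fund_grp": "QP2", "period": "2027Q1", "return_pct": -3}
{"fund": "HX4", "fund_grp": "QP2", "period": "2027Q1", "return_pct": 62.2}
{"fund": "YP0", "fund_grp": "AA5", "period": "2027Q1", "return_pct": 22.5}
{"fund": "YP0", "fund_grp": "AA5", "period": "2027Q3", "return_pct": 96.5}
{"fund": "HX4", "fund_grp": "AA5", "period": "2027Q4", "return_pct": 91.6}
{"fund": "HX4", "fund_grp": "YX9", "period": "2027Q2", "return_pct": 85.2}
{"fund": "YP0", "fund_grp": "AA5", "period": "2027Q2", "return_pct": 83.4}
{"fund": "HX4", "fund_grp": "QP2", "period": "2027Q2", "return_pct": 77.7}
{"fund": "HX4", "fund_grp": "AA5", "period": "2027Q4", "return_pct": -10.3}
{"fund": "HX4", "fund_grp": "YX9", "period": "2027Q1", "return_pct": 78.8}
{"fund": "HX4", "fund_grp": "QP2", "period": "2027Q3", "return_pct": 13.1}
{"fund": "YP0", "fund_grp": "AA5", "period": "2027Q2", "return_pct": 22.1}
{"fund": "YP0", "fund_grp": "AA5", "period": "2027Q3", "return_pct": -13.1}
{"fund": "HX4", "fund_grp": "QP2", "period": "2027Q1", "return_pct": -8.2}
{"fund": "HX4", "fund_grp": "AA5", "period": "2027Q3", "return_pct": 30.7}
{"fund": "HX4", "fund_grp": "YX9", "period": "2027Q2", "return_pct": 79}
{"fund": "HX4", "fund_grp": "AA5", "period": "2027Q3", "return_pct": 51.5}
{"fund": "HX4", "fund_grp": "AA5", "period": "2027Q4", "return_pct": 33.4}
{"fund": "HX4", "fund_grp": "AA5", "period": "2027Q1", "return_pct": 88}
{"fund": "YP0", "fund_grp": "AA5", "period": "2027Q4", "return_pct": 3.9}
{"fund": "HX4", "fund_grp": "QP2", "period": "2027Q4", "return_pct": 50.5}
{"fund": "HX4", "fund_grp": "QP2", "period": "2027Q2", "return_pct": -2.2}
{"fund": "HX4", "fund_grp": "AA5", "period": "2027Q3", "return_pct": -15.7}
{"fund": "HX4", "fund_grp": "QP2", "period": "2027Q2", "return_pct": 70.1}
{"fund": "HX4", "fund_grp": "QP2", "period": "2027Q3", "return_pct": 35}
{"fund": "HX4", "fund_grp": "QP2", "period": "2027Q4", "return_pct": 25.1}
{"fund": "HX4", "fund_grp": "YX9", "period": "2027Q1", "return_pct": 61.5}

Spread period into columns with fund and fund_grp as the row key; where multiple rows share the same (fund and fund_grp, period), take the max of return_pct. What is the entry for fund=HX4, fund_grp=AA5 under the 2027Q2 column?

43.2

Rows with fund=HX4, fund_grp=AA5 and period=2027Q2: return_pct values are 13.8, 5.1, 19.4, 43.2.
max(13.8, 5.1, 19.4, 43.2) = 43.2.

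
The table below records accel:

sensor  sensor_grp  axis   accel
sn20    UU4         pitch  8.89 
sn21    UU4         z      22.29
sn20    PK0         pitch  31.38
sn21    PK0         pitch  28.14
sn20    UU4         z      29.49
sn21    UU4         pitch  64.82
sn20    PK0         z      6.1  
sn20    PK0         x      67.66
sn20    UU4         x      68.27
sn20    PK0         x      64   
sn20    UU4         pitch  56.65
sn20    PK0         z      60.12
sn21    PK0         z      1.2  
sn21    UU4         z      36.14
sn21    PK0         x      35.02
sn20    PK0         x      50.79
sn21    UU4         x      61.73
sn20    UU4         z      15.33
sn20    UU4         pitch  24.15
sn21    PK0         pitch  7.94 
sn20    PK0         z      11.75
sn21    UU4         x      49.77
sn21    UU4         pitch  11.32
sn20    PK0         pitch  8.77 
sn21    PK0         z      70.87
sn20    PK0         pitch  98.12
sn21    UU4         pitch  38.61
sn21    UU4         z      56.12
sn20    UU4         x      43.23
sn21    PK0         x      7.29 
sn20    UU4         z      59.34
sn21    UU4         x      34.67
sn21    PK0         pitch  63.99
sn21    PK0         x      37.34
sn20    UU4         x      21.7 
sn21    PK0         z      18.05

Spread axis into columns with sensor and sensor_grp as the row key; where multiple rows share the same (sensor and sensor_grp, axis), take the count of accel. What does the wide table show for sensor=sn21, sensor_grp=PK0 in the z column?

3

Rows with sensor=sn21, sensor_grp=PK0 and axis=z: accel values are 1.2, 70.87, 18.05.
3 rows match — count = 3.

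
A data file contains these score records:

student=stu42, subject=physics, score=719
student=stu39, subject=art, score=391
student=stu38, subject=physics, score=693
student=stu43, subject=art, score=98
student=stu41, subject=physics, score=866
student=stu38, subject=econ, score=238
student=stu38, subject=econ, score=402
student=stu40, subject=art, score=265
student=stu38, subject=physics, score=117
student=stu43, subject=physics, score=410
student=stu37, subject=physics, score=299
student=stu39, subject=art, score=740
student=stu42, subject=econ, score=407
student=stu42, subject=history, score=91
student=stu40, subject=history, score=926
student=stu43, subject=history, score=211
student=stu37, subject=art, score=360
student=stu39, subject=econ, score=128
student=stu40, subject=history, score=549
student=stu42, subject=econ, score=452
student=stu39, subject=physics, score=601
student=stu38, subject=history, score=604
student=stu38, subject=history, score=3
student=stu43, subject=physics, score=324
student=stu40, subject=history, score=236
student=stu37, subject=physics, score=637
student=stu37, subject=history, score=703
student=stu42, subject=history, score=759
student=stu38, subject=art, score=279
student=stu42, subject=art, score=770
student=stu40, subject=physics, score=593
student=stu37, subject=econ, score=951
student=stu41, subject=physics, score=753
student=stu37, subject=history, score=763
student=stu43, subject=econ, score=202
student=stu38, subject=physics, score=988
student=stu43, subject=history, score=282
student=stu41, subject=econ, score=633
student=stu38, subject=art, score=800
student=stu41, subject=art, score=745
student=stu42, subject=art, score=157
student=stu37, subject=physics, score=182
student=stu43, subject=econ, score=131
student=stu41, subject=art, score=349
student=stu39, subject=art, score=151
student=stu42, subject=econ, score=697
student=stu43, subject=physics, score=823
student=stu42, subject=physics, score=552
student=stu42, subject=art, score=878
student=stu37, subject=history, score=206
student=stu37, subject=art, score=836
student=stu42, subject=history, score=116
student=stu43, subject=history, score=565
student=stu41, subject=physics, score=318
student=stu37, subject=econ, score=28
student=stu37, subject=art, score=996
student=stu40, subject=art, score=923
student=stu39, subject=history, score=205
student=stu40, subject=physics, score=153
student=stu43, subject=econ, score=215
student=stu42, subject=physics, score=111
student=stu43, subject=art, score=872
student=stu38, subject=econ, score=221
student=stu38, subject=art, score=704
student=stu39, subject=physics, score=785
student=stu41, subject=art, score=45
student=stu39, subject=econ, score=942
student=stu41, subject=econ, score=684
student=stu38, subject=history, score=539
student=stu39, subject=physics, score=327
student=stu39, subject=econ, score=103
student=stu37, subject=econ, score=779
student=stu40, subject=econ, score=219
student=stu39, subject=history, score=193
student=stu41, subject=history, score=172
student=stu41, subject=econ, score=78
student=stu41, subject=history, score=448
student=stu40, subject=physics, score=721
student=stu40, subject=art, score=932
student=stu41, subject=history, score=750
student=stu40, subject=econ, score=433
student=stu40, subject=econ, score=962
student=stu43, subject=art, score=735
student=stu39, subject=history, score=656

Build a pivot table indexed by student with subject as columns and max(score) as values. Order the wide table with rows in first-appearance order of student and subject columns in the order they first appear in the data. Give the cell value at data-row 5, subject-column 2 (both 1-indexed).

745

With rows in first-appearance order of student, row 5 is student=stu41. subject columns in first-appearance order: physics, art, econ, history; column 2 is art.
Long rows with student=stu41, subject=art: max(745, 349, 45) = 745.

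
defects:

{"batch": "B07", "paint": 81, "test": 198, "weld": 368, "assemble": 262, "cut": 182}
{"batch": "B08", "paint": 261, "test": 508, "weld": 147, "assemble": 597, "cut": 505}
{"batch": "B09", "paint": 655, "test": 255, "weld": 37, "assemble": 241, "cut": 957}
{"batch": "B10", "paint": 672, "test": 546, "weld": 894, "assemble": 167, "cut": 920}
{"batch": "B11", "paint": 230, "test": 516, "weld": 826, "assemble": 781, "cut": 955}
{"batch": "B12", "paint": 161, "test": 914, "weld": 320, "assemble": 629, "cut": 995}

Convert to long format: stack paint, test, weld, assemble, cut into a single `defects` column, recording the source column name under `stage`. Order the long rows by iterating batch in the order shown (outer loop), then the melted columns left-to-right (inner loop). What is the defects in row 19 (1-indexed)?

30 rows total (6 × 5). Row 19: index ⌊(19-1)/5⌋ = 3 into batch → B10; (19-1) mod 5 = 3 into the melted columns → assemble.
So row 19 is (B10, assemble, 167); defects = 167.

167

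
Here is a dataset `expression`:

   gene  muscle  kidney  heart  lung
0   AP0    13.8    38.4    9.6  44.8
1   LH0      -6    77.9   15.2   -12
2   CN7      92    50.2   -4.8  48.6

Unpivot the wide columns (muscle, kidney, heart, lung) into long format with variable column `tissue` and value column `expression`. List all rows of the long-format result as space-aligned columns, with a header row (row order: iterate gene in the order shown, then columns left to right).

Each (gene, column) pair becomes one row: 3 × 4 = 12 rows.
For example, (AP0, muscle) → expression=13.8.

gene  tissue  expression
AP0   muscle  13.8      
AP0   kidney  38.4      
AP0   heart   9.6       
AP0   lung    44.8      
LH0   muscle  -6        
LH0   kidney  77.9      
LH0   heart   15.2      
LH0   lung    -12       
CN7   muscle  92        
CN7   kidney  50.2      
CN7   heart   -4.8      
CN7   lung    48.6      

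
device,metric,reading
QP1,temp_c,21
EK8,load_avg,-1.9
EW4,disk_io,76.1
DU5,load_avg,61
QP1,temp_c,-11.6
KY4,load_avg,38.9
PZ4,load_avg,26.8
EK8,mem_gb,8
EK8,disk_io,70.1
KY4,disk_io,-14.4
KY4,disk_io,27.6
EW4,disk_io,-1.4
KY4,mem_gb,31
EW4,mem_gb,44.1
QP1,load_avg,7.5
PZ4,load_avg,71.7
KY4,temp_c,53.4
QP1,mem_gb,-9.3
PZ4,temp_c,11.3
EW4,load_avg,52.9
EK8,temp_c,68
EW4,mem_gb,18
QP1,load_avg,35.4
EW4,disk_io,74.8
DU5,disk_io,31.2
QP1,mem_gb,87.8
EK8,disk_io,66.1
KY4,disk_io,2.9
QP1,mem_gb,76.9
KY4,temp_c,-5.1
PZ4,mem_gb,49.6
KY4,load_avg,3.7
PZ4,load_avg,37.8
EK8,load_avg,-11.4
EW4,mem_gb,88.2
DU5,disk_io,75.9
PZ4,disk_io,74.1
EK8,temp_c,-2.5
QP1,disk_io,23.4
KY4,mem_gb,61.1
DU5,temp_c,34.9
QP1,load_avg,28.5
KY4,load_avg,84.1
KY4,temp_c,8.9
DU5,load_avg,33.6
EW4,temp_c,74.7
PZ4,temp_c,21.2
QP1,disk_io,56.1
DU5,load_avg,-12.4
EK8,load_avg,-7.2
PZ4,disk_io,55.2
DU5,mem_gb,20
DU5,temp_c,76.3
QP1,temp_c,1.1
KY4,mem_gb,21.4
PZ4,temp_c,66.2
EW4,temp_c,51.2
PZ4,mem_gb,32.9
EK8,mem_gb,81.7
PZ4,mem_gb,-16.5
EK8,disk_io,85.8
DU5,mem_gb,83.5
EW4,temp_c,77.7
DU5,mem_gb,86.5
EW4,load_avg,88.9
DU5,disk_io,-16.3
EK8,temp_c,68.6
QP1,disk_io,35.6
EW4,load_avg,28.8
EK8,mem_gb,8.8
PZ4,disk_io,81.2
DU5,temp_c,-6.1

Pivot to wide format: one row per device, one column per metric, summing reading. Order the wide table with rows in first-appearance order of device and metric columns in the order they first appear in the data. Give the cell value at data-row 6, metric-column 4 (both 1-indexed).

66

With rows in first-appearance order of device, row 6 is device=PZ4. metric columns in first-appearance order: temp_c, load_avg, disk_io, mem_gb; column 4 is mem_gb.
Long rows with device=PZ4, metric=mem_gb: 49.6 + 32.9 + -16.5 = 66.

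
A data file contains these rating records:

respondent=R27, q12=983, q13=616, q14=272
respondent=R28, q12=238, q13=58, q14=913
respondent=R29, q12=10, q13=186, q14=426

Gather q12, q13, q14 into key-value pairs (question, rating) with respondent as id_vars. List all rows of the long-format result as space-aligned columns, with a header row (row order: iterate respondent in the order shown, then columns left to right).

respondent  question  rating
R27         q12       983   
R27         q13       616   
R27         q14       272   
R28         q12       238   
R28         q13       58    
R28         q14       913   
R29         q12       10    
R29         q13       186   
R29         q14       426   

Each (respondent, column) pair becomes one row: 3 × 3 = 9 rows.
For example, (R27, q12) → rating=983.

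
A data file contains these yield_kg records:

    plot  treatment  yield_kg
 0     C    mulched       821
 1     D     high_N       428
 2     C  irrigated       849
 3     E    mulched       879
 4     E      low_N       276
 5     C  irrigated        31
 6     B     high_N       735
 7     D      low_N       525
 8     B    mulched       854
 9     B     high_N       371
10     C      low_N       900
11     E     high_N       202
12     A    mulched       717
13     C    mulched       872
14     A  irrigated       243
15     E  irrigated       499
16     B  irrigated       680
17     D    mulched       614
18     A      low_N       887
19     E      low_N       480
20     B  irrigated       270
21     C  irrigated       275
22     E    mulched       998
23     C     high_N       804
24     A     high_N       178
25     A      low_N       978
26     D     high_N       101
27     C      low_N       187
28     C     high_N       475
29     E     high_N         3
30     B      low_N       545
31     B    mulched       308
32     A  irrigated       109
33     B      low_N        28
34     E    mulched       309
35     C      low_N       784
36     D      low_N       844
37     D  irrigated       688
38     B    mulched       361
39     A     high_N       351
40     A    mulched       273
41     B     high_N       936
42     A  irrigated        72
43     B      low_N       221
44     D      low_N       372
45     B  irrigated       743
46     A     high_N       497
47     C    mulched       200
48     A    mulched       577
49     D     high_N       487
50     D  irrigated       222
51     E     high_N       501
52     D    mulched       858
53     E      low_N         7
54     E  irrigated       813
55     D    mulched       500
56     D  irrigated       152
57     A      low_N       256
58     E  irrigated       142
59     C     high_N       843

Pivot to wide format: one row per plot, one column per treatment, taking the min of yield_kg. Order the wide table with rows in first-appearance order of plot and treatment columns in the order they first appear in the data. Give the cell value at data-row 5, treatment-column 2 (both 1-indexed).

178

With rows in first-appearance order of plot, row 5 is plot=A. treatment columns in first-appearance order: mulched, high_N, irrigated, low_N; column 2 is high_N.
Long rows with plot=A, treatment=high_N: min(178, 351, 497) = 178.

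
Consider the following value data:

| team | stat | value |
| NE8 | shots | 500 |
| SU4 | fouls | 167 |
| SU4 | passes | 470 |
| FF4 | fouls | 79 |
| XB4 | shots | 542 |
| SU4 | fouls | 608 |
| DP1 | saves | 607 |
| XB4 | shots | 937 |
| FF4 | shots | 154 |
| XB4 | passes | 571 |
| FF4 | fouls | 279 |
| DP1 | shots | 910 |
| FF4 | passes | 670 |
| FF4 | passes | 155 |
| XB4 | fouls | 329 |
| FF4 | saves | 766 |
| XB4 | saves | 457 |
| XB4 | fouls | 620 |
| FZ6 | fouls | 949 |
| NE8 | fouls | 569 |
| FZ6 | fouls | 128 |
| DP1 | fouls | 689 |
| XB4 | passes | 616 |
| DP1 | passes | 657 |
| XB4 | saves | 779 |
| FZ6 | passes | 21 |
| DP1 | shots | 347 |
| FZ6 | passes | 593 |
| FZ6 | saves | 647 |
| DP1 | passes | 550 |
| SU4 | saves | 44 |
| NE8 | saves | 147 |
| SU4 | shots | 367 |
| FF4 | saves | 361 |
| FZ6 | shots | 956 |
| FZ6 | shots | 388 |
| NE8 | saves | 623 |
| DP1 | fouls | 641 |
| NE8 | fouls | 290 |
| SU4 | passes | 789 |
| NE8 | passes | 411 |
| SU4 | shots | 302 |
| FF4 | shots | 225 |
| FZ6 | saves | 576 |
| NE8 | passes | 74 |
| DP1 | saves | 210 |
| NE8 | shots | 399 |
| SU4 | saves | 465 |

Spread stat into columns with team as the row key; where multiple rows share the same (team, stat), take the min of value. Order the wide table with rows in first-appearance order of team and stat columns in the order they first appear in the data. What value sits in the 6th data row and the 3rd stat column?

With rows in first-appearance order of team, row 6 is team=FZ6. stat columns in first-appearance order: shots, fouls, passes, saves; column 3 is passes.
Long rows with team=FZ6, stat=passes: min(21, 593) = 21.

21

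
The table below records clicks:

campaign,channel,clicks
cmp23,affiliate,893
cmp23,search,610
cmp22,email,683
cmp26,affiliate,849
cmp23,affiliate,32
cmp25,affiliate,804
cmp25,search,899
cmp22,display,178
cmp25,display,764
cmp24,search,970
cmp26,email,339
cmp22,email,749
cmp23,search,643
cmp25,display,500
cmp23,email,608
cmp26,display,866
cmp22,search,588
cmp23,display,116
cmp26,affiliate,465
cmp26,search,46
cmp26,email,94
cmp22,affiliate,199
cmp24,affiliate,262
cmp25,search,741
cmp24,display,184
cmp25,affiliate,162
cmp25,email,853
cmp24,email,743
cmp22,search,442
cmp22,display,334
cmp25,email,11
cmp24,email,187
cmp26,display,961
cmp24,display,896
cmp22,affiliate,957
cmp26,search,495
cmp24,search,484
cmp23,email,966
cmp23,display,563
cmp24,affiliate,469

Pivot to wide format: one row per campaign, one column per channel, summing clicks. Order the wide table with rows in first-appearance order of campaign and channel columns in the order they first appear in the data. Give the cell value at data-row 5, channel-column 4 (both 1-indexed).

With rows in first-appearance order of campaign, row 5 is campaign=cmp24. channel columns in first-appearance order: affiliate, search, email, display; column 4 is display.
Long rows with campaign=cmp24, channel=display: 184 + 896 = 1080.

1080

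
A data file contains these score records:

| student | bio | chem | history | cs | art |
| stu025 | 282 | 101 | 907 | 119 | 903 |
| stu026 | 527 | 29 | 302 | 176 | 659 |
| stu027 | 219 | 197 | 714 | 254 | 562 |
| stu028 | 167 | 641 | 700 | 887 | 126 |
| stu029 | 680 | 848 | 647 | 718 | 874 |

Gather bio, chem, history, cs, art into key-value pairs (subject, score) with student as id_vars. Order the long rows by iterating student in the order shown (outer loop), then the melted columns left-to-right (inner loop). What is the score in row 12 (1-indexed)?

25 rows total (5 × 5). Row 12: index ⌊(12-1)/5⌋ = 2 into student → stu027; (12-1) mod 5 = 1 into the melted columns → chem.
So row 12 is (stu027, chem, 197); score = 197.

197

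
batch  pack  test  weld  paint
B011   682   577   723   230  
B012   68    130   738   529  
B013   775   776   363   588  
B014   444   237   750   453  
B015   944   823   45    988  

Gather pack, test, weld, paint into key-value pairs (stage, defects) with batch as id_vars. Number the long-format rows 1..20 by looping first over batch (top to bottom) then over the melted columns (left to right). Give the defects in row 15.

20 rows total (5 × 4). Row 15: index ⌊(15-1)/4⌋ = 3 into batch → B014; (15-1) mod 4 = 2 into the melted columns → weld.
So row 15 is (B014, weld, 750); defects = 750.

750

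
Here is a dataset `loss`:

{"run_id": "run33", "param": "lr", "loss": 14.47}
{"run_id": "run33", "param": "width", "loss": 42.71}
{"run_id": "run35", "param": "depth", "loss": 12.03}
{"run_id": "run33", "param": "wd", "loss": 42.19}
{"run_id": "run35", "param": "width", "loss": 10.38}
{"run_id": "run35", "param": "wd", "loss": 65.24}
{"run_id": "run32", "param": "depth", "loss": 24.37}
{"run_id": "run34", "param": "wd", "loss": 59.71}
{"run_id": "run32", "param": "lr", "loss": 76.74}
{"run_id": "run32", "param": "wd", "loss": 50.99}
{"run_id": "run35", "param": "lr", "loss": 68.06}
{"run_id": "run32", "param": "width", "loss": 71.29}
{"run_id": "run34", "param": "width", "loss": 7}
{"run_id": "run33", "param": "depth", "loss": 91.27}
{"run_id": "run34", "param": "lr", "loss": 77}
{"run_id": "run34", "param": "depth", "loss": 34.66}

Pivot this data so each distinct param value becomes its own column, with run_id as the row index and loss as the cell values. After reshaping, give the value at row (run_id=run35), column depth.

12.03

Wide layout: rows indexed by run_id, columns are the 4 distinct param values (lr, width, depth, wd).
Cell (run_id=run35, param=depth) draws from the long row where run_id=run35 and param=depth, which has loss=12.03.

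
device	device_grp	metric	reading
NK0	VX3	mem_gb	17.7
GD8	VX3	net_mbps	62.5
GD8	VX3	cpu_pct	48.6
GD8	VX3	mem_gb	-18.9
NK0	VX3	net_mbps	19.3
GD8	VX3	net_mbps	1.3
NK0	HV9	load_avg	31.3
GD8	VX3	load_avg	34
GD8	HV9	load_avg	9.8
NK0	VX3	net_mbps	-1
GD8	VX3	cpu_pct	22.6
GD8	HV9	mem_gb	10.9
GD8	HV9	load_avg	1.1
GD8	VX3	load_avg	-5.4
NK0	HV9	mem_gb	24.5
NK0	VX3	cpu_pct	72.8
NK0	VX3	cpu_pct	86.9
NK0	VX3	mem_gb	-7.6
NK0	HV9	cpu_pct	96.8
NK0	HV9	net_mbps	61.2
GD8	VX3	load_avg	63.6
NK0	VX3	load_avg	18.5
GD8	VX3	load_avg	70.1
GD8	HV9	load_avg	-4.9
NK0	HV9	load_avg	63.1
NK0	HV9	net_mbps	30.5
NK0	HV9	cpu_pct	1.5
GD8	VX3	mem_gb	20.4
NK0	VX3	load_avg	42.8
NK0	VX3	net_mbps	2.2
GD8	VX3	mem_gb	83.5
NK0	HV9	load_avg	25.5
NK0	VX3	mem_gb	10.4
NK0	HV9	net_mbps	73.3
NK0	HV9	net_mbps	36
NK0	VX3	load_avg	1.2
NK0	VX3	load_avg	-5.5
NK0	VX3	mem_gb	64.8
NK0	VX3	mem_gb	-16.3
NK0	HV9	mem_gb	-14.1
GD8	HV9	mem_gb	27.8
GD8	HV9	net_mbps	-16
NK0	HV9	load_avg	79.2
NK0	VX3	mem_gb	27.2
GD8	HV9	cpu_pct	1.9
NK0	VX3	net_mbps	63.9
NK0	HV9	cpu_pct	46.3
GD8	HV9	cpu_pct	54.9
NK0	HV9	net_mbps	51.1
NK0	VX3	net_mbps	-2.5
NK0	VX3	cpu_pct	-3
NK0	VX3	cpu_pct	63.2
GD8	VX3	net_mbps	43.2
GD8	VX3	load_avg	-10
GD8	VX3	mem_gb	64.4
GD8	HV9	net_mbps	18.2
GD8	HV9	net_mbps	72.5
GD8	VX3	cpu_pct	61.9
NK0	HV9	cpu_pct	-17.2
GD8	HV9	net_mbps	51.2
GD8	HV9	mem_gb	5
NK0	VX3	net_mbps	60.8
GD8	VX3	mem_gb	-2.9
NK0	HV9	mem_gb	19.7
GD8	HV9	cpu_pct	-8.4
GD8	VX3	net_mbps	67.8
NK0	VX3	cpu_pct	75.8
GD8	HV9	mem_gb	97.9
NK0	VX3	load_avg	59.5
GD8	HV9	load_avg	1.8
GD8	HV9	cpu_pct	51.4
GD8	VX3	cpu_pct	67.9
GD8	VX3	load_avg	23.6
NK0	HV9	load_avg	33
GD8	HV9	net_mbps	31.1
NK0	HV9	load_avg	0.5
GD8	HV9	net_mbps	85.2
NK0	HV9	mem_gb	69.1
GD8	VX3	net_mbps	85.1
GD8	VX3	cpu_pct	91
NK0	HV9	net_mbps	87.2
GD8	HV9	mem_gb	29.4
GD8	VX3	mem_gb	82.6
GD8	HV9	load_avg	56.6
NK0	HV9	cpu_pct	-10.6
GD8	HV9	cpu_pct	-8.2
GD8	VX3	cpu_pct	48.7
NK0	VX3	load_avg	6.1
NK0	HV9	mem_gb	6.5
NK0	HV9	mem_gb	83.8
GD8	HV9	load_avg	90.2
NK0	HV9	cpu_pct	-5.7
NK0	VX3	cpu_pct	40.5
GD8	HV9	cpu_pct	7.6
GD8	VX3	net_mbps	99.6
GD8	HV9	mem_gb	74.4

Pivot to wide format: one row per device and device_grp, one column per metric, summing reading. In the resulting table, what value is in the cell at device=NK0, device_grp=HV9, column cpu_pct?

Rows with device=NK0, device_grp=HV9 and metric=cpu_pct: reading values are 96.8, 1.5, 46.3, -17.2, -10.6, -5.7.
96.8 + 1.5 + 46.3 + -17.2 + -10.6 + -5.7 = 111.1.

111.1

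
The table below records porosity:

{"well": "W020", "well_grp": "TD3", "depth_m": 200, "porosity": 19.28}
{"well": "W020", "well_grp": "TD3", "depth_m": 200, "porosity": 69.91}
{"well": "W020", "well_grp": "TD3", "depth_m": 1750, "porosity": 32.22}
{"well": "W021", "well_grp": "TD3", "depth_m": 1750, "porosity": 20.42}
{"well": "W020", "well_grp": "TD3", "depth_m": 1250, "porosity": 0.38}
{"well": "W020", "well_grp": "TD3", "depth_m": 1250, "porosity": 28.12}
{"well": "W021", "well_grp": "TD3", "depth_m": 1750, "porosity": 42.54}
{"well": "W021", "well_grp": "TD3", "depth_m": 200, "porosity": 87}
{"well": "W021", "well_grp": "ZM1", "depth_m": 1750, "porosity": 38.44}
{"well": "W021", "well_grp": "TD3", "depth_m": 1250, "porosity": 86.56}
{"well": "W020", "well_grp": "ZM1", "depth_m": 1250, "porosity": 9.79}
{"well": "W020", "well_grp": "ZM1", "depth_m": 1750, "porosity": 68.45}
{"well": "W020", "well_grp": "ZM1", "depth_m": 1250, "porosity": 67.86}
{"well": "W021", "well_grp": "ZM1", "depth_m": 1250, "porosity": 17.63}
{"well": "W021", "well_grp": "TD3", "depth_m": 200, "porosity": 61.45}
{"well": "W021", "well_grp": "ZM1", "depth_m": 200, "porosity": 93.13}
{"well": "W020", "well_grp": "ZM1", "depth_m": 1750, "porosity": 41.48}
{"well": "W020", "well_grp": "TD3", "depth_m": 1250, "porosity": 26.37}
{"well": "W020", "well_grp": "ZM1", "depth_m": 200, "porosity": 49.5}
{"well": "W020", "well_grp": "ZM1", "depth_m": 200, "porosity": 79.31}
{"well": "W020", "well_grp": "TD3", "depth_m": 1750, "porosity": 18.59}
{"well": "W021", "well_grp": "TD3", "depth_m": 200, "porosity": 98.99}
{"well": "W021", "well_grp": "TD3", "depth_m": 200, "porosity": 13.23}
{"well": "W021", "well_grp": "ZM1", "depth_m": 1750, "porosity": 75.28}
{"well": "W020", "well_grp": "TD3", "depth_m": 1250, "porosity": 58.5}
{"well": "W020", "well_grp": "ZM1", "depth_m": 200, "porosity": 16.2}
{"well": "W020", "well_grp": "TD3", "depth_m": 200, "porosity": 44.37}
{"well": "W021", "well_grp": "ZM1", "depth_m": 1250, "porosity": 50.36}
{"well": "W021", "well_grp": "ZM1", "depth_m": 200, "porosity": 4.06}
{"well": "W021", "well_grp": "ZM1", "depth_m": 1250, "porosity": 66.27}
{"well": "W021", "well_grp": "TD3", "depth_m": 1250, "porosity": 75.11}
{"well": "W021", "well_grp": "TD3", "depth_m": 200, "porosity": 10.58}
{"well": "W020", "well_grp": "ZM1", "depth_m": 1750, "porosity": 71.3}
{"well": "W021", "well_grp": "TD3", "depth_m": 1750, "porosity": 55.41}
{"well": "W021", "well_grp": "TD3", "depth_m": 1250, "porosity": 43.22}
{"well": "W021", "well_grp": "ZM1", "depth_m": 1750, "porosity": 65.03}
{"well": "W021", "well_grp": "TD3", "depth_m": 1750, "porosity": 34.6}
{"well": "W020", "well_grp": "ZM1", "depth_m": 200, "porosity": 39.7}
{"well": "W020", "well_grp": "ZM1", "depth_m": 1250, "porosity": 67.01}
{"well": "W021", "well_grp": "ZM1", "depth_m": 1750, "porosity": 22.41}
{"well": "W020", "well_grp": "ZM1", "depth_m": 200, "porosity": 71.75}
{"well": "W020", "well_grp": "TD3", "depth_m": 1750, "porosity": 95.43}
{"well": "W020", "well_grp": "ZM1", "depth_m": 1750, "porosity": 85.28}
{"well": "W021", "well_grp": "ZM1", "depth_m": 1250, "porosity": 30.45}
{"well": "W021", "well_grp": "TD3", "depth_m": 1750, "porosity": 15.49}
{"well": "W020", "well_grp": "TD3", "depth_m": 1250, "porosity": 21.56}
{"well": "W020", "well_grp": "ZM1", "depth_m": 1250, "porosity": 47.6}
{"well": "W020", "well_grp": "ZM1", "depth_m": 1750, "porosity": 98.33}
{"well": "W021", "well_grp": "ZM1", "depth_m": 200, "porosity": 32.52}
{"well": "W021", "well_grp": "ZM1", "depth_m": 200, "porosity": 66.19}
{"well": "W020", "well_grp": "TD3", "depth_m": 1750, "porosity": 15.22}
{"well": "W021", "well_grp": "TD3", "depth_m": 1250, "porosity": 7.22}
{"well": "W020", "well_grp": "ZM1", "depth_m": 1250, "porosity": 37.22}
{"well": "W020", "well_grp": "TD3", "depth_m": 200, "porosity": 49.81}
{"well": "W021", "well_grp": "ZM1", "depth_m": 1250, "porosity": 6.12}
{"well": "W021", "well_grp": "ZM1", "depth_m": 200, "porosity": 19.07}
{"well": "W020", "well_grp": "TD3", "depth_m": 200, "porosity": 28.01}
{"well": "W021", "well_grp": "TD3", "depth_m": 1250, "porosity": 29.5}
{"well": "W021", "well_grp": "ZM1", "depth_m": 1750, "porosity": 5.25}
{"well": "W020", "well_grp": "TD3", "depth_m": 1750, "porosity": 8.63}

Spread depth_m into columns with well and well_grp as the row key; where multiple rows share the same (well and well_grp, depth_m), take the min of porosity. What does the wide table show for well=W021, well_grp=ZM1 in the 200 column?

Rows with well=W021, well_grp=ZM1 and depth_m=200: porosity values are 93.13, 4.06, 32.52, 66.19, 19.07.
min(93.13, 4.06, 32.52, 66.19, 19.07) = 4.06.

4.06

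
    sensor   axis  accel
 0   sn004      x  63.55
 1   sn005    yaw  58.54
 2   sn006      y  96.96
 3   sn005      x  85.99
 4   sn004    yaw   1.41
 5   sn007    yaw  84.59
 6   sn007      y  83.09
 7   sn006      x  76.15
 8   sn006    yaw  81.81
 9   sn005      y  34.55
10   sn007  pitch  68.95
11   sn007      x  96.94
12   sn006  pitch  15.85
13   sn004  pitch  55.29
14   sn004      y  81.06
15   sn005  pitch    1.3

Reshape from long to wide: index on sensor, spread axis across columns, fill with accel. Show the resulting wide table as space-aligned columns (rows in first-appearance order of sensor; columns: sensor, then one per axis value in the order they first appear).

Columns: sensor plus the 4 distinct axis values (x, yaw, y, pitch).
For example, row sn004 column x takes accel=63.55 from the long row (sn004, x).

sensor  x      yaw    y      pitch
sn004   63.55  1.41   81.06  55.29
sn005   85.99  58.54  34.55  1.3  
sn006   76.15  81.81  96.96  15.85
sn007   96.94  84.59  83.09  68.95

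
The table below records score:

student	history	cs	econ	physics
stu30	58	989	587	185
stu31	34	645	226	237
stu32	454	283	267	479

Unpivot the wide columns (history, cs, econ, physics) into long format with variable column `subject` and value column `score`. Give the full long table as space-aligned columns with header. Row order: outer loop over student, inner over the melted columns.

Each (student, column) pair becomes one row: 3 × 4 = 12 rows.
For example, (stu30, history) → score=58.

student  subject  score
stu30    history  58   
stu30    cs       989  
stu30    econ     587  
stu30    physics  185  
stu31    history  34   
stu31    cs       645  
stu31    econ     226  
stu31    physics  237  
stu32    history  454  
stu32    cs       283  
stu32    econ     267  
stu32    physics  479  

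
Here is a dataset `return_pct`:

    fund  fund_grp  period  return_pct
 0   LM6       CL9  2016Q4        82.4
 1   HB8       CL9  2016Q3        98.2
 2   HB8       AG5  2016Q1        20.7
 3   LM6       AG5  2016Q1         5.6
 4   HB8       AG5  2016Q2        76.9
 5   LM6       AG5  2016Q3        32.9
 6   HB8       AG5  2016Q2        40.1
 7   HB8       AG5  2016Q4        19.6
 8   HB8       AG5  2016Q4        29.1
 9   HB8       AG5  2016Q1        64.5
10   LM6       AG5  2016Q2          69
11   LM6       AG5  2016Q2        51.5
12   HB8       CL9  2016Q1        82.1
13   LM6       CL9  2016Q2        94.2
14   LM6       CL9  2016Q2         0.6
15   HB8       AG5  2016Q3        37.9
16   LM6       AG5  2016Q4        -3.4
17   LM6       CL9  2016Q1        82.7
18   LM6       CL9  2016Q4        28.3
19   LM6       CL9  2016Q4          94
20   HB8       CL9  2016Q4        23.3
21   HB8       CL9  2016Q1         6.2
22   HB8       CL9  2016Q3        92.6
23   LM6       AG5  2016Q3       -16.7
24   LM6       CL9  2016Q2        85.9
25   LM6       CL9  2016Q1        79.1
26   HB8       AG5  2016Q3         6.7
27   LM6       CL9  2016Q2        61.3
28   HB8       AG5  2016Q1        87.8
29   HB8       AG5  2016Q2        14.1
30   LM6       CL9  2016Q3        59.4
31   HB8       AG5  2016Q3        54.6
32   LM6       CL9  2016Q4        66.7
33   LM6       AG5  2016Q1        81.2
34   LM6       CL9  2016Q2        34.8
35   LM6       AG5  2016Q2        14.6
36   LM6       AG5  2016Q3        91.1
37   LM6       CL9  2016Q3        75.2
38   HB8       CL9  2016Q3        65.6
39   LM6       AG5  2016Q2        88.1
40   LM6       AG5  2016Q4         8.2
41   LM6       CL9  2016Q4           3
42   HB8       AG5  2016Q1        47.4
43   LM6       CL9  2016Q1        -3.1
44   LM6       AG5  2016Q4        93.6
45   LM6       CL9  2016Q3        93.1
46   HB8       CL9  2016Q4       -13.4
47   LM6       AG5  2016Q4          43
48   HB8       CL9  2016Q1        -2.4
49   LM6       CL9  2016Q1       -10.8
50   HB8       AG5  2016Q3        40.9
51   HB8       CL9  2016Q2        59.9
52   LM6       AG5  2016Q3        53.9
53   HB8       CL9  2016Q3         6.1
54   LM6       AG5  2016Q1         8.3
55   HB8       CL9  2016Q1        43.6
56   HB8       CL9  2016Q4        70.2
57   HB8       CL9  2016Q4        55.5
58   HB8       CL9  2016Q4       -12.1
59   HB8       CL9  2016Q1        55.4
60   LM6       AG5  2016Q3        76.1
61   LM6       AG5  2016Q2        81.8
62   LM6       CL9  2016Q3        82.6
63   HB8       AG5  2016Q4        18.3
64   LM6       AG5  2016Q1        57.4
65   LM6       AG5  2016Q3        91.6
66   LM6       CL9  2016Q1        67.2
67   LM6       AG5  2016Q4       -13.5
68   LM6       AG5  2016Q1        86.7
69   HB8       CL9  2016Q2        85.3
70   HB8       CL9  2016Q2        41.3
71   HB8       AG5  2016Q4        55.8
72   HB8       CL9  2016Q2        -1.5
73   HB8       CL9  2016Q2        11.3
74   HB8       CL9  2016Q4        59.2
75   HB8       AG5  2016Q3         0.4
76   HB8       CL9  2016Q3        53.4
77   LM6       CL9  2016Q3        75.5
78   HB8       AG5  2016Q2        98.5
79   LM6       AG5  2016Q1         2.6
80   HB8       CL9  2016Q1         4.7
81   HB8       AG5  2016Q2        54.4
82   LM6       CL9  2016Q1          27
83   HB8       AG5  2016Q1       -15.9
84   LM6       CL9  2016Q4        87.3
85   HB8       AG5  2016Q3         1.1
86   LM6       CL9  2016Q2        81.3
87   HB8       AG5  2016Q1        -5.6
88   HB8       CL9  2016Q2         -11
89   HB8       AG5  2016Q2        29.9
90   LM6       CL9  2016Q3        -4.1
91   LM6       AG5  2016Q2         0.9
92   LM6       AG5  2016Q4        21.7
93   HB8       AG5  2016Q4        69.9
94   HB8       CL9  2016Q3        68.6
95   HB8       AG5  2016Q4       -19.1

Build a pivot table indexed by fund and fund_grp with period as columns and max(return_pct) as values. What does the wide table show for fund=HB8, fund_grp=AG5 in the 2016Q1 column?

87.8

Rows with fund=HB8, fund_grp=AG5 and period=2016Q1: return_pct values are 20.7, 64.5, 87.8, 47.4, -15.9, -5.6.
max(20.7, 64.5, 87.8, 47.4, -15.9, -5.6) = 87.8.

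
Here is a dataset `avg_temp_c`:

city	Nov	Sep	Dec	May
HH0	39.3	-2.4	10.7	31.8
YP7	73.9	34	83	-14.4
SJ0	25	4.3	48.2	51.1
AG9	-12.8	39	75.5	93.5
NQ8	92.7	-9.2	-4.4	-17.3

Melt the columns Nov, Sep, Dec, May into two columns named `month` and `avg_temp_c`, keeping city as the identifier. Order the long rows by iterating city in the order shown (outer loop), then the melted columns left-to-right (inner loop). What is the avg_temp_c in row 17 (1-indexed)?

20 rows total (5 × 4). Row 17: index ⌊(17-1)/4⌋ = 4 into city → NQ8; (17-1) mod 4 = 0 into the melted columns → Nov.
So row 17 is (NQ8, Nov, 92.7); avg_temp_c = 92.7.

92.7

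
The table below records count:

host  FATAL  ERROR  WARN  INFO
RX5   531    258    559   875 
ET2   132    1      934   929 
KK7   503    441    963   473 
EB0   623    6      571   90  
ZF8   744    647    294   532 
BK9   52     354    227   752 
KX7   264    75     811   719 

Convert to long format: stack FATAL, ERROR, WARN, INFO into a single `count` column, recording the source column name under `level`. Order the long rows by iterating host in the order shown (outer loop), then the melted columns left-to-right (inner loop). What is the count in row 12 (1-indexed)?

473

28 rows total (7 × 4). Row 12: index ⌊(12-1)/4⌋ = 2 into host → KK7; (12-1) mod 4 = 3 into the melted columns → INFO.
So row 12 is (KK7, INFO, 473); count = 473.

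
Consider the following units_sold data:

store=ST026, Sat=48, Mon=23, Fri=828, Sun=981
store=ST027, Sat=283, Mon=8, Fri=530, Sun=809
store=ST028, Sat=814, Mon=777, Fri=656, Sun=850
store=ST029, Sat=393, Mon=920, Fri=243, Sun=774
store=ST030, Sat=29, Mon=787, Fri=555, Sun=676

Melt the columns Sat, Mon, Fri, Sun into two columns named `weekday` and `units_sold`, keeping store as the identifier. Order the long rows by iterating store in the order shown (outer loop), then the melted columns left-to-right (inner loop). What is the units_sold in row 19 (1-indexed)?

20 rows total (5 × 4). Row 19: index ⌊(19-1)/4⌋ = 4 into store → ST030; (19-1) mod 4 = 2 into the melted columns → Fri.
So row 19 is (ST030, Fri, 555); units_sold = 555.

555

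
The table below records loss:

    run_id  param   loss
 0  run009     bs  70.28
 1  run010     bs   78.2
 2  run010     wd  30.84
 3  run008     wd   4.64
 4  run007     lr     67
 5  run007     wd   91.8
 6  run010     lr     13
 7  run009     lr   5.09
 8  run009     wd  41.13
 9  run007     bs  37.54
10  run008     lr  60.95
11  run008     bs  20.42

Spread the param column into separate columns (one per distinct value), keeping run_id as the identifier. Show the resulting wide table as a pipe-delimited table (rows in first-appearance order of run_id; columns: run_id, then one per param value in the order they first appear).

Columns: run_id plus the 3 distinct param values (bs, wd, lr).
For example, row run009 column bs takes loss=70.28 from the long row (run009, bs).

| run_id | bs | wd | lr |
| run009 | 70.28 | 41.13 | 5.09 |
| run010 | 78.2 | 30.84 | 13 |
| run008 | 20.42 | 4.64 | 60.95 |
| run007 | 37.54 | 91.8 | 67 |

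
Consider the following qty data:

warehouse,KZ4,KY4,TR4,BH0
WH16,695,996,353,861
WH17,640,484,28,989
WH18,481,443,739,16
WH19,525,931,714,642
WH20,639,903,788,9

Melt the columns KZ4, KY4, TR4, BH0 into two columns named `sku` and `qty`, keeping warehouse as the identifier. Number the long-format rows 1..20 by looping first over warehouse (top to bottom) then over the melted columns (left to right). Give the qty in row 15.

20 rows total (5 × 4). Row 15: index ⌊(15-1)/4⌋ = 3 into warehouse → WH19; (15-1) mod 4 = 2 into the melted columns → TR4.
So row 15 is (WH19, TR4, 714); qty = 714.

714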